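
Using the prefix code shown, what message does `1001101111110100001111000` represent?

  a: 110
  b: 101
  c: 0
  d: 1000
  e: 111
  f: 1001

fbeadced

Read left to right; each codeword is recognised as soon as it completes (prefix code):
  1001→f | 101→b | 111→e | 110→a | 1000→d | 0→c | 111→e | 1000→d
Decoded message: fbeadced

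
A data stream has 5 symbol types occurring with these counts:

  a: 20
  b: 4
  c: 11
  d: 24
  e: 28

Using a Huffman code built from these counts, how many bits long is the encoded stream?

Merge the two smallest weights repeatedly:
combine b(4), c(11) → 15
combine 15, a(20) → 35
combine d(24), e(28) → 52
combine 35, 52 → 87
The encoded length is the sum of every internal node's weight: 15 + 35 + 52 + 87 = 189 bits.

189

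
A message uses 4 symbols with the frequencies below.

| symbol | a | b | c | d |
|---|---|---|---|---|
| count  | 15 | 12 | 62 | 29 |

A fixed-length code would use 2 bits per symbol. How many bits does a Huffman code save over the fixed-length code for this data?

Fixed-length: 2 bits × 118 symbols = 236 bits.
Huffman merges:
b(12) + a(15) → 27
27 + d(29) → 56
56 + c(62) → 118
Huffman total = 27 + 56 + 118 = 201 bits.
Saving = 236 − 201 = 35 bits.

35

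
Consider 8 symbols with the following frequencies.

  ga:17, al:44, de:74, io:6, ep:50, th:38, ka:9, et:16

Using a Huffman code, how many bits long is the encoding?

684

Build the Huffman tree bottom-up:
io(6) + ka(9) → 15
15 + et(16) → 31
ga(17) + 31 → 48
th(38) + al(44) → 82
48 + ep(50) → 98
de(74) + 82 → 156
98 + 156 → 254
Each symbol's bit-cost is frequency × depth; summing gives 684 bits (equivalently 15 + 31 + 48 + 82 + 98 + 156 + 254).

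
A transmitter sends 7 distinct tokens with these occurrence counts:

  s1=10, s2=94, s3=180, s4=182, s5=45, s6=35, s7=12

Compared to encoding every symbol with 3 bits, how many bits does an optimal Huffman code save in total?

Fixed-length: 3 bits × 558 symbols = 1674 bits.
Huffman merges:
s1(10) + s7(12) → 22
22 + s6(35) → 57
s5(45) + 57 → 102
s2(94) + 102 → 196
s3(180) + s4(182) → 362
196 + 362 → 558
Huffman total = 22 + 57 + 102 + 196 + 362 + 558 = 1297 bits.
Saving = 1674 − 1297 = 377 bits.

377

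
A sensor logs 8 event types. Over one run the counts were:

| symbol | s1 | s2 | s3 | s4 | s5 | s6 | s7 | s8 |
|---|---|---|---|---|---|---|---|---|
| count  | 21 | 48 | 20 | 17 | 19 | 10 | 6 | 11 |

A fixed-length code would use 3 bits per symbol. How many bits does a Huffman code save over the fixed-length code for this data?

32

Fixed-length: 3 bits × 152 symbols = 456 bits.
Huffman merges:
combine s7(6), s6(10) → 16
combine s8(11), 16 → 27
combine s4(17), s5(19) → 36
combine s3(20), s1(21) → 41
combine 27, 36 → 63
combine 41, s2(48) → 89
combine 63, 89 → 152
Huffman total = 16 + 27 + 36 + 41 + 63 + 89 + 152 = 424 bits.
Saving = 456 − 424 = 32 bits.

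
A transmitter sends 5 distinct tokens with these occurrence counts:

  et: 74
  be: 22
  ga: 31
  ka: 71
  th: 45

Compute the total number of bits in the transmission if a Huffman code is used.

539

Greedily combine the two least-frequent nodes:
be(22) + ga(31) → 53
th(45) + 53 → 98
ka(71) + et(74) → 145
98 + 145 → 243
Each symbol's bit-cost is frequency × depth; summing gives 539 bits (equivalently 53 + 98 + 145 + 243).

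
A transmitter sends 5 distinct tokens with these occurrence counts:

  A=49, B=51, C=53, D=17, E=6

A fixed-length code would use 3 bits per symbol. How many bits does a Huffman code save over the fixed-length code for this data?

Fixed-length: 3 bits × 176 symbols = 528 bits.
Huffman merges:
merge E(6) and D(17): 23
merge 23 and A(49): 72
merge B(51) and C(53): 104
merge 72 and 104: 176
Huffman total = 23 + 72 + 104 + 176 = 375 bits.
Saving = 528 − 375 = 153 bits.

153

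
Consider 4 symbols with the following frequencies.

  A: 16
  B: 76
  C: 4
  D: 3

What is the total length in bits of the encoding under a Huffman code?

Build the Huffman tree bottom-up:
merge D(3) and C(4): 7
merge 7 and A(16): 23
merge 23 and B(76): 99
The encoded length is the sum of every internal node's weight: 7 + 23 + 99 = 129 bits.

129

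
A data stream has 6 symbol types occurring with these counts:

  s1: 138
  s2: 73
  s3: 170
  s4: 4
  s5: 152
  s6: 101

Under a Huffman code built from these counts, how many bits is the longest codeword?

Merge the two lowest-weight nodes at each step:
combine s4(4), s2(73) → 77
combine 77, s6(101) → 178
combine s1(138), s5(152) → 290
combine s3(170), 178 → 348
combine 290, 348 → 638
The rarest symbols sit at the bottom; the longest codeword is 4 bits.

4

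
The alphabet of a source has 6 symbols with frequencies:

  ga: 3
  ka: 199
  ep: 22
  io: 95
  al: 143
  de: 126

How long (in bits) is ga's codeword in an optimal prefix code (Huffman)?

4

Repeatedly merge the two smallest:
merge ga(3) and ep(22): 25
merge 25 and io(95): 120
merge 120 and de(126): 246
merge al(143) and ka(199): 342
merge 246 and 342: 588
ga's leaf is at depth 4, giving a 4-bit codeword.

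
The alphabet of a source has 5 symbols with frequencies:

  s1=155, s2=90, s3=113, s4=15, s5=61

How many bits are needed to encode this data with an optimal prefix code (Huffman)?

Build the Huffman tree bottom-up:
merge s4(15) and s5(61): 76
merge 76 and s2(90): 166
merge s3(113) and s1(155): 268
merge 166 and 268: 434
The encoded length is the sum of every internal node's weight: 76 + 166 + 268 + 434 = 944 bits.

944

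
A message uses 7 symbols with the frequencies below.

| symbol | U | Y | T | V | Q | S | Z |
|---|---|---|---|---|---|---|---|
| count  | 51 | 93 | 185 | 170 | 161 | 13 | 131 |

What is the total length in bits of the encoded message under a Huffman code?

Build the Huffman tree bottom-up:
S(13) + U(51) → 64
64 + Y(93) → 157
Z(131) + 157 → 288
Q(161) + V(170) → 331
T(185) + 288 → 473
331 + 473 → 804
The encoded length is the sum of every internal node's weight: 64 + 157 + 288 + 331 + 473 + 804 = 2117 bits.

2117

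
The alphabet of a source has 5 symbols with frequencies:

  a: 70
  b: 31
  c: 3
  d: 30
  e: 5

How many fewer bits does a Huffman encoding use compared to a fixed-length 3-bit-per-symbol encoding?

163

Fixed-length: 3 bits × 139 symbols = 417 bits.
Huffman merges:
merge c(3) and e(5): 8
merge 8 and d(30): 38
merge b(31) and 38: 69
merge 69 and a(70): 139
Huffman total = 8 + 38 + 69 + 139 = 254 bits.
Saving = 417 − 254 = 163 bits.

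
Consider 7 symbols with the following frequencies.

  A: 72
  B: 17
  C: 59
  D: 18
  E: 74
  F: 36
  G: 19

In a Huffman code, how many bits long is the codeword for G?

Build the tree from the bottom:
B(17) + D(18) → 35
G(19) + 35 → 54
F(36) + 54 → 90
C(59) + A(72) → 131
E(74) + 90 → 164
131 + 164 → 295
G sits 4 levels below the root, so its codeword is 4 bits.

4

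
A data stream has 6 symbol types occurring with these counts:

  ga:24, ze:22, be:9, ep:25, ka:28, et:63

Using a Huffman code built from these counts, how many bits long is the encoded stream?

418

Greedily combine the two least-frequent nodes:
combine be(9), ze(22) → 31
combine ga(24), ep(25) → 49
combine ka(28), 31 → 59
combine 49, 59 → 108
combine et(63), 108 → 171
Each symbol's bit-cost is frequency × depth; summing gives 418 bits (equivalently 31 + 49 + 59 + 108 + 171).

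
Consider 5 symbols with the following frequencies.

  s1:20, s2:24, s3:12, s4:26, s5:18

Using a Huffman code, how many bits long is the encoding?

Merge the two smallest weights repeatedly:
s3(12) + s5(18) → 30
s1(20) + s2(24) → 44
s4(26) + 30 → 56
44 + 56 → 100
Total encoded bits = sum of merged weights = 30 + 44 + 56 + 100 = 230.

230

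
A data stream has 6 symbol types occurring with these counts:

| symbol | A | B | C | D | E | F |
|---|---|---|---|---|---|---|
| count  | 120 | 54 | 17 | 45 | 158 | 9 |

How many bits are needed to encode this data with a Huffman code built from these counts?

Build the Huffman tree bottom-up:
combine F(9), C(17) → 26
combine 26, D(45) → 71
combine B(54), 71 → 125
combine A(120), 125 → 245
combine E(158), 245 → 403
The encoded length is the sum of every internal node's weight: 26 + 71 + 125 + 245 + 403 = 870 bits.

870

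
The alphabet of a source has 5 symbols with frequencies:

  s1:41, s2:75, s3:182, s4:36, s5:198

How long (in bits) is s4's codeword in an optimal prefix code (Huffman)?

4

Repeatedly merge the two smallest:
combine s4(36), s1(41) → 77
combine s2(75), 77 → 152
combine 152, s3(182) → 334
combine s5(198), 334 → 532
The subtree containing s4 is merged 4 times, so code length = 4.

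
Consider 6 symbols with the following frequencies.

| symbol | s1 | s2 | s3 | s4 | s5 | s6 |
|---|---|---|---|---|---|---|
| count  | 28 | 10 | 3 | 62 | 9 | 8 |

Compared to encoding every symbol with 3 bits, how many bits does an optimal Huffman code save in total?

Fixed-length: 3 bits × 120 symbols = 360 bits.
Huffman merges:
s3(3) + s6(8) → 11
s5(9) + s2(10) → 19
11 + 19 → 30
s1(28) + 30 → 58
58 + s4(62) → 120
Huffman total = 11 + 19 + 30 + 58 + 120 = 238 bits.
Saving = 360 − 238 = 122 bits.

122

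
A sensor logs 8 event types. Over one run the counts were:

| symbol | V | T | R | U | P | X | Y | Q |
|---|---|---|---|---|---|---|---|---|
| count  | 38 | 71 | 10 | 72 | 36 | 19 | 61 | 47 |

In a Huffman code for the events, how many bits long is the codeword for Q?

Huffman merges, smallest pair first:
R(10) + X(19) → 29
29 + P(36) → 65
V(38) + Q(47) → 85
Y(61) + 65 → 126
T(71) + U(72) → 143
85 + 126 → 211
143 + 211 → 354
Q sits 3 levels below the root, so its codeword is 3 bits.

3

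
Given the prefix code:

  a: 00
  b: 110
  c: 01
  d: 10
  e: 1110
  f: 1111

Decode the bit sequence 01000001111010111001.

Read left to right; each codeword is recognised as soon as it completes (prefix code):
  01→c | 00→a | 00→a | 01→c | 1110→e | 10→d | 1110→e | 01→c
Decoded message: caacedec

caacedec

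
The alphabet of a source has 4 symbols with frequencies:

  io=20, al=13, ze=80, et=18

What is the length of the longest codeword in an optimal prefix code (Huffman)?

Merge the two lowest-weight nodes at each step:
combine al(13), et(18) → 31
combine io(20), 31 → 51
combine 51, ze(80) → 131
The rarest symbols sit at the bottom; the longest codeword is 3 bits.

3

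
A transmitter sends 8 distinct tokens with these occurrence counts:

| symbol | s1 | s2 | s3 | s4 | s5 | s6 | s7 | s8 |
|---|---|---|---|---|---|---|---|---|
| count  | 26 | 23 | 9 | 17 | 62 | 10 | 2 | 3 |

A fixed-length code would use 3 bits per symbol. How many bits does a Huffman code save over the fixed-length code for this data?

81

Fixed-length: 3 bits × 152 symbols = 456 bits.
Huffman merges:
combine s7(2), s8(3) → 5
combine 5, s3(9) → 14
combine s6(10), 14 → 24
combine s4(17), s2(23) → 40
combine 24, s1(26) → 50
combine 40, 50 → 90
combine s5(62), 90 → 152
Huffman total = 5 + 14 + 24 + 40 + 50 + 90 + 152 = 375 bits.
Saving = 456 − 375 = 81 bits.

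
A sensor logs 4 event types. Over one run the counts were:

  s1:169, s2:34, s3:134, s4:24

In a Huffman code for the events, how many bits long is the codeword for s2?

Huffman merges, smallest pair first:
s4(24) + s2(34) → 58
58 + s3(134) → 192
s1(169) + 192 → 361
The subtree containing s2 is merged 3 times, so code length = 3.

3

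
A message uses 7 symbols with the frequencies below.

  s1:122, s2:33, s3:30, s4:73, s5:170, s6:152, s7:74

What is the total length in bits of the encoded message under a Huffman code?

1703

Greedily combine the two least-frequent nodes:
merge s3(30) and s2(33): 63
merge 63 and s4(73): 136
merge s7(74) and s1(122): 196
merge 136 and s6(152): 288
merge s5(170) and 196: 366
merge 288 and 366: 654
Total encoded bits = sum of merged weights = 63 + 136 + 196 + 288 + 366 + 654 = 1703.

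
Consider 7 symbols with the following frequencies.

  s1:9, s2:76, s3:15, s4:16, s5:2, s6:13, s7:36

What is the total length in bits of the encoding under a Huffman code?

Greedily combine the two least-frequent nodes:
merge s5(2) and s1(9): 11
merge 11 and s6(13): 24
merge s3(15) and s4(16): 31
merge 24 and 31: 55
merge s7(36) and 55: 91
merge s2(76) and 91: 167
The encoded length is the sum of every internal node's weight: 11 + 24 + 31 + 55 + 91 + 167 = 379 bits.

379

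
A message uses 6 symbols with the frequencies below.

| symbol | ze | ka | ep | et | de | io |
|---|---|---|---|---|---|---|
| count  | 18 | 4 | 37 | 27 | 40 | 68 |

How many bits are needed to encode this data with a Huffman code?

Greedily combine the two least-frequent nodes:
merge ka(4) and ze(18): 22
merge 22 and et(27): 49
merge ep(37) and de(40): 77
merge 49 and io(68): 117
merge 77 and 117: 194
Total encoded bits = sum of merged weights = 22 + 49 + 77 + 117 + 194 = 459.

459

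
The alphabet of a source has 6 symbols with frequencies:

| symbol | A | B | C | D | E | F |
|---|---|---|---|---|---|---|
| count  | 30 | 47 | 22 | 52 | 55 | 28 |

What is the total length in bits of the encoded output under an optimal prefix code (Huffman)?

595

Greedily combine the two least-frequent nodes:
combine C(22), F(28) → 50
combine A(30), B(47) → 77
combine 50, D(52) → 102
combine E(55), 77 → 132
combine 102, 132 → 234
Total encoded bits = sum of merged weights = 50 + 77 + 102 + 132 + 234 = 595.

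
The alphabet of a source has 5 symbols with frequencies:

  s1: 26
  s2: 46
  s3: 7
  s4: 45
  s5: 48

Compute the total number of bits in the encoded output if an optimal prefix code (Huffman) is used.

Build the Huffman tree bottom-up:
s3(7) + s1(26) → 33
33 + s4(45) → 78
s2(46) + s5(48) → 94
78 + 94 → 172
Total encoded bits = sum of merged weights = 33 + 78 + 94 + 172 = 377.

377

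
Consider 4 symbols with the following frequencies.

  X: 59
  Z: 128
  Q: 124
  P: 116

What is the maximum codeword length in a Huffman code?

Merge the two lowest-weight nodes at each step:
combine X(59), P(116) → 175
combine Q(124), Z(128) → 252
combine 175, 252 → 427
The rarest symbols sit at the bottom; the longest codeword is 2 bits.

2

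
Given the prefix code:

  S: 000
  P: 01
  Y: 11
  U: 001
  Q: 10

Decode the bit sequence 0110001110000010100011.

Read left to right; each codeword is recognised as soon as it completes (prefix code):
  01→P | 10→Q | 001→U | 11→Y | 000→S | 001→U | 01→P | 000→S | 11→Y
Decoded message: PQUYSUPSY

PQUYSUPSY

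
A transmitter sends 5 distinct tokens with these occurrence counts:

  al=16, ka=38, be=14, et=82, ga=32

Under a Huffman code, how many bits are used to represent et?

1

Build the tree from the bottom:
combine be(14), al(16) → 30
combine 30, ga(32) → 62
combine ka(38), 62 → 100
combine et(82), 100 → 182
et sits one level below the root: a 1-bit codeword.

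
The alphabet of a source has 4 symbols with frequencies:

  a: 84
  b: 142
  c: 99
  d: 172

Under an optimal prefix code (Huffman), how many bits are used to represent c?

2

Huffman merges, smallest pair first:
a(84) + c(99) → 183
b(142) + d(172) → 314
183 + 314 → 497
c sits 2 levels below the root, so its codeword is 2 bits.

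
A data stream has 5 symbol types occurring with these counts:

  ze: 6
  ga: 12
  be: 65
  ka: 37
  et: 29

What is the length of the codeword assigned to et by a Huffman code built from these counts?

Huffman merges, smallest pair first:
combine ze(6), ga(12) → 18
combine 18, et(29) → 47
combine ka(37), 47 → 84
combine be(65), 84 → 149
et's leaf is at depth 3, giving a 3-bit codeword.

3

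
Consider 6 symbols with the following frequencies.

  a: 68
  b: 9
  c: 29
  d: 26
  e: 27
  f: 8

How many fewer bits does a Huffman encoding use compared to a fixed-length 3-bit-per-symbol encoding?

Fixed-length: 3 bits × 167 symbols = 501 bits.
Huffman merges:
f(8) + b(9) → 17
17 + d(26) → 43
e(27) + c(29) → 56
43 + 56 → 99
a(68) + 99 → 167
Huffman total = 17 + 43 + 56 + 99 + 167 = 382 bits.
Saving = 501 − 382 = 119 bits.

119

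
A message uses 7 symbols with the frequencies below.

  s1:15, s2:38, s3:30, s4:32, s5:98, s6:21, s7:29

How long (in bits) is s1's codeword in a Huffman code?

Huffman merges, smallest pair first:
s1(15) + s6(21) → 36
s7(29) + s3(30) → 59
s4(32) + 36 → 68
s2(38) + 59 → 97
68 + 97 → 165
s5(98) + 165 → 263
s1's leaf is at depth 4, giving a 4-bit codeword.

4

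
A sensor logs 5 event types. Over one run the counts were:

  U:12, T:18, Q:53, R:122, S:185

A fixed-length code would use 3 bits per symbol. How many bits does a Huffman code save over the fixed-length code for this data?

462

Fixed-length: 3 bits × 390 symbols = 1170 bits.
Huffman merges:
merge U(12) and T(18): 30
merge 30 and Q(53): 83
merge 83 and R(122): 205
merge S(185) and 205: 390
Huffman total = 30 + 83 + 205 + 390 = 708 bits.
Saving = 1170 − 708 = 462 bits.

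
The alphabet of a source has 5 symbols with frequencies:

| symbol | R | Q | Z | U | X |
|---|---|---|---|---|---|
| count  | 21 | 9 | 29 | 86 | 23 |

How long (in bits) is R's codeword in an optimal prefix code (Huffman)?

3

Build the tree from the bottom:
combine Q(9), R(21) → 30
combine X(23), Z(29) → 52
combine 30, 52 → 82
combine 82, U(86) → 168
The subtree containing R is merged 3 times, so code length = 3.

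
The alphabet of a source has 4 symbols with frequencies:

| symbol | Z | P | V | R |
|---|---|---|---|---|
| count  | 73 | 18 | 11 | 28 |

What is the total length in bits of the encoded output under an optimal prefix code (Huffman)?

216

Merge the two smallest weights repeatedly:
combine V(11), P(18) → 29
combine R(28), 29 → 57
combine 57, Z(73) → 130
Total encoded bits = sum of merged weights = 29 + 57 + 130 = 216.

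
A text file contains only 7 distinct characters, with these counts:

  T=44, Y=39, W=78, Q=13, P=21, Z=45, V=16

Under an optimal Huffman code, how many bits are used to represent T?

3

Huffman merges, smallest pair first:
combine Q(13), V(16) → 29
combine P(21), 29 → 50
combine Y(39), T(44) → 83
combine Z(45), 50 → 95
combine W(78), 83 → 161
combine 95, 161 → 256
T sits 3 levels below the root, so its codeword is 3 bits.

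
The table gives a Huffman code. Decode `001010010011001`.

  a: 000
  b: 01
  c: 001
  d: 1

cbccdc

Read left to right; each codeword is recognised as soon as it completes (prefix code):
  001→c | 01→b | 001→c | 001→c | 1→d | 001→c
Decoded message: cbccdc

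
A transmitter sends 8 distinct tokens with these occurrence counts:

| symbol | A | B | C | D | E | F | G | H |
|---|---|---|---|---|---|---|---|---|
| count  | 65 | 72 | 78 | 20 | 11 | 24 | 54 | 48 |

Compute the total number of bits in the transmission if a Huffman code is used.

Greedily combine the two least-frequent nodes:
combine E(11), D(20) → 31
combine F(24), 31 → 55
combine H(48), G(54) → 102
combine 55, A(65) → 120
combine B(72), C(78) → 150
combine 102, 120 → 222
combine 150, 222 → 372
The encoded length is the sum of every internal node's weight: 31 + 55 + 102 + 120 + 150 + 222 + 372 = 1052 bits.

1052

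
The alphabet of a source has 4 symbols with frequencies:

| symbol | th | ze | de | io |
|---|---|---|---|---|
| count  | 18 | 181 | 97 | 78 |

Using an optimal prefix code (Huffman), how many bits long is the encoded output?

Merge the two smallest weights repeatedly:
merge th(18) and io(78): 96
merge 96 and de(97): 193
merge ze(181) and 193: 374
The encoded length is the sum of every internal node's weight: 96 + 193 + 374 = 663 bits.

663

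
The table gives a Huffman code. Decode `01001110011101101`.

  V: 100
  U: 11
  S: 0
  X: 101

Read left to right; each codeword is recognised as soon as it completes (prefix code):
  0→S | 100→V | 11→U | 100→V | 11→U | 101→X | 101→X
Decoded message: SVUVUXX

SVUVUXX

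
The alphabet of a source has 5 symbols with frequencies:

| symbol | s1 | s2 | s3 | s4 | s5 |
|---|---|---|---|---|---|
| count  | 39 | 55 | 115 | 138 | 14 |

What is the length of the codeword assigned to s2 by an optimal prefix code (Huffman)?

3

Huffman merges, smallest pair first:
combine s5(14), s1(39) → 53
combine 53, s2(55) → 108
combine 108, s3(115) → 223
combine s4(138), 223 → 361
s2's leaf is at depth 3, giving a 3-bit codeword.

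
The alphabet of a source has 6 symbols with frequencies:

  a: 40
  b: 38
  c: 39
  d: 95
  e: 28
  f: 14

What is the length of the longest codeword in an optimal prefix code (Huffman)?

Merge the two lowest-weight nodes at each step:
f(14) + e(28) → 42
b(38) + c(39) → 77
a(40) + 42 → 82
77 + 82 → 159
d(95) + 159 → 254
Maximum depth reached is 4.

4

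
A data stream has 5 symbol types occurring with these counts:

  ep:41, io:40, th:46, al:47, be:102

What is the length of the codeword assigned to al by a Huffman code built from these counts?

Build the tree from the bottom:
combine io(40), ep(41) → 81
combine th(46), al(47) → 93
combine 81, 93 → 174
combine be(102), 174 → 276
al sits 3 levels below the root, so its codeword is 3 bits.

3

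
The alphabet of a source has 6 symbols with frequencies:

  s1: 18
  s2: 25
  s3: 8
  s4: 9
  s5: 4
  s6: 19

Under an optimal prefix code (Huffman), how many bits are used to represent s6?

2

Huffman merges, smallest pair first:
combine s5(4), s3(8) → 12
combine s4(9), 12 → 21
combine s1(18), s6(19) → 37
combine 21, s2(25) → 46
combine 37, 46 → 83
s6 sits 2 levels below the root, so its codeword is 2 bits.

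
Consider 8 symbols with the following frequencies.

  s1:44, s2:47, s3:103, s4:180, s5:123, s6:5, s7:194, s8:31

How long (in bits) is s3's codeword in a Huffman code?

Build the tree from the bottom:
merge s6(5) and s8(31): 36
merge 36 and s1(44): 80
merge s2(47) and 80: 127
merge s3(103) and s5(123): 226
merge 127 and s4(180): 307
merge s7(194) and 226: 420
merge 307 and 420: 727
s3's leaf is at depth 3, giving a 3-bit codeword.

3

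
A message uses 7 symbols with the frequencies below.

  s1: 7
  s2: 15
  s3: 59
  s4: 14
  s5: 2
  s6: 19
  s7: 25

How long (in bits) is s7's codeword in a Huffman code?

3

Repeatedly merge the two smallest:
s5(2) + s1(7) → 9
9 + s4(14) → 23
s2(15) + s6(19) → 34
23 + s7(25) → 48
34 + 48 → 82
s3(59) + 82 → 141
The subtree containing s7 is merged 3 times, so code length = 3.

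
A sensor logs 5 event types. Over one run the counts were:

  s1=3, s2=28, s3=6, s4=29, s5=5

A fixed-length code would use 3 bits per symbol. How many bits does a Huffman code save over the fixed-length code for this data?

Fixed-length: 3 bits × 71 symbols = 213 bits.
Huffman merges:
combine s1(3), s5(5) → 8
combine s3(6), 8 → 14
combine 14, s2(28) → 42
combine s4(29), 42 → 71
Huffman total = 8 + 14 + 42 + 71 = 135 bits.
Saving = 213 − 135 = 78 bits.

78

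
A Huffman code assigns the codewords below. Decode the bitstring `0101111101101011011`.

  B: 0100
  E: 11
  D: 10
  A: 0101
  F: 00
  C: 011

Read left to right; each codeword is recognised as soon as it completes (prefix code):
  0101→A | 11→E | 11→E | 011→C | 0101→A | 10→D | 11→E
Decoded message: AEECADE

AEECADE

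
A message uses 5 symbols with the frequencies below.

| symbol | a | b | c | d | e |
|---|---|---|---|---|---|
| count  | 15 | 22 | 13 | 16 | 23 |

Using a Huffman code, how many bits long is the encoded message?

Merge the two smallest weights repeatedly:
merge c(13) and a(15): 28
merge d(16) and b(22): 38
merge e(23) and 28: 51
merge 38 and 51: 89
Total encoded bits = sum of merged weights = 28 + 38 + 51 + 89 = 206.

206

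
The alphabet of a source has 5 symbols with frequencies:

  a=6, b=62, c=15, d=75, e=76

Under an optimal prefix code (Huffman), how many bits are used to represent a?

3

Huffman merges, smallest pair first:
combine a(6), c(15) → 21
combine 21, b(62) → 83
combine d(75), e(76) → 151
combine 83, 151 → 234
The subtree containing a is merged 3 times, so code length = 3.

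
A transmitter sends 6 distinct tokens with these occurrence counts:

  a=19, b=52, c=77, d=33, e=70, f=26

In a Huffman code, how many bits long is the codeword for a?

4

Repeatedly merge the two smallest:
a(19) + f(26) → 45
d(33) + 45 → 78
b(52) + e(70) → 122
c(77) + 78 → 155
122 + 155 → 277
a's leaf is at depth 4, giving a 4-bit codeword.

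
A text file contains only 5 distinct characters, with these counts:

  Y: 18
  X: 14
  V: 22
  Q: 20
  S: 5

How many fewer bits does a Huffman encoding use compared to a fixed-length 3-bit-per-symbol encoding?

Fixed-length: 3 bits × 79 symbols = 237 bits.
Huffman merges:
merge S(5) and X(14): 19
merge Y(18) and 19: 37
merge Q(20) and V(22): 42
merge 37 and 42: 79
Huffman total = 19 + 37 + 42 + 79 = 177 bits.
Saving = 237 − 177 = 60 bits.

60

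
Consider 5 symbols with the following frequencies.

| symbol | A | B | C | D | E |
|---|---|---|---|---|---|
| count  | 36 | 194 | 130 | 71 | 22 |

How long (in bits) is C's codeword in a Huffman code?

Build the tree from the bottom:
combine E(22), A(36) → 58
combine 58, D(71) → 129
combine 129, C(130) → 259
combine B(194), 259 → 453
C sits 2 levels below the root, so its codeword is 2 bits.

2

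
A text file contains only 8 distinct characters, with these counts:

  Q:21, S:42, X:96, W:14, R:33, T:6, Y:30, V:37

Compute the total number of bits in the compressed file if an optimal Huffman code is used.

760

Merge the two smallest weights repeatedly:
T(6) + W(14) → 20
20 + Q(21) → 41
Y(30) + R(33) → 63
V(37) + 41 → 78
S(42) + 63 → 105
78 + X(96) → 174
105 + 174 → 279
The encoded length is the sum of every internal node's weight: 20 + 41 + 63 + 78 + 105 + 174 + 279 = 760 bits.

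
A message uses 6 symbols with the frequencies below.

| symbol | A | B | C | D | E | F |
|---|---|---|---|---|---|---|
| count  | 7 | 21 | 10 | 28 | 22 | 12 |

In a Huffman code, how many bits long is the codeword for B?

2

Repeatedly merge the two smallest:
merge A(7) and C(10): 17
merge F(12) and 17: 29
merge B(21) and E(22): 43
merge D(28) and 29: 57
merge 43 and 57: 100
B's leaf is at depth 2, giving a 2-bit codeword.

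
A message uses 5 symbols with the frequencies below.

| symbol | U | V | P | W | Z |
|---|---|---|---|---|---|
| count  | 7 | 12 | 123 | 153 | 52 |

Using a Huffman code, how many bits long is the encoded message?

631

Greedily combine the two least-frequent nodes:
merge U(7) and V(12): 19
merge 19 and Z(52): 71
merge 71 and P(123): 194
merge W(153) and 194: 347
Each symbol's bit-cost is frequency × depth; summing gives 631 bits (equivalently 19 + 71 + 194 + 347).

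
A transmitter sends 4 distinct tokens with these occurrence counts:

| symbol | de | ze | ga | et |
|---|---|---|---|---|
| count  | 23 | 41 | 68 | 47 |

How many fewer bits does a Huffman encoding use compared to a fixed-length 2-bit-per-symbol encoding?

4

Fixed-length: 2 bits × 179 symbols = 358 bits.
Huffman merges:
de(23) + ze(41) → 64
et(47) + 64 → 111
ga(68) + 111 → 179
Huffman total = 64 + 111 + 179 = 354 bits.
Saving = 358 − 354 = 4 bits.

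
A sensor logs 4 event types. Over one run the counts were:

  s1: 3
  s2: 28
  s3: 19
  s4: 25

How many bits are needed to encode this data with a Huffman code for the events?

144

Merge the two smallest weights repeatedly:
combine s1(3), s3(19) → 22
combine 22, s4(25) → 47
combine s2(28), 47 → 75
The encoded length is the sum of every internal node's weight: 22 + 47 + 75 = 144 bits.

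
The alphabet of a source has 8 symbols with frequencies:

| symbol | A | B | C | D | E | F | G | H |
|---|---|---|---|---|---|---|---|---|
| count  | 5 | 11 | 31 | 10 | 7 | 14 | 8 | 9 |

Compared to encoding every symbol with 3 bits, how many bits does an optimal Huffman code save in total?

19

Fixed-length: 3 bits × 95 symbols = 285 bits.
Huffman merges:
A(5) + E(7) → 12
G(8) + H(9) → 17
D(10) + B(11) → 21
12 + F(14) → 26
17 + 21 → 38
26 + C(31) → 57
38 + 57 → 95
Huffman total = 12 + 17 + 21 + 26 + 38 + 57 + 95 = 266 bits.
Saving = 285 − 266 = 19 bits.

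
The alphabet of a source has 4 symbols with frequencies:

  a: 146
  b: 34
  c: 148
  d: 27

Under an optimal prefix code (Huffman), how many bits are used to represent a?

Repeatedly merge the two smallest:
merge d(27) and b(34): 61
merge 61 and a(146): 207
merge c(148) and 207: 355
The subtree containing a is merged 2 times, so code length = 2.

2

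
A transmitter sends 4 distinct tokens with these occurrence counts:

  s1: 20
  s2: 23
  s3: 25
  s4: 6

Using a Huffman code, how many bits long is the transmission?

Greedily combine the two least-frequent nodes:
s4(6) + s1(20) → 26
s2(23) + s3(25) → 48
26 + 48 → 74
Each symbol's bit-cost is frequency × depth; summing gives 148 bits (equivalently 26 + 48 + 74).

148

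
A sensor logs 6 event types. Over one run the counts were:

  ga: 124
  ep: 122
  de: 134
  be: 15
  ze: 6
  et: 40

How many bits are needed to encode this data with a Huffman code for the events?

Greedily combine the two least-frequent nodes:
merge ze(6) and be(15): 21
merge 21 and et(40): 61
merge 61 and ep(122): 183
merge ga(124) and de(134): 258
merge 183 and 258: 441
The encoded length is the sum of every internal node's weight: 21 + 61 + 183 + 258 + 441 = 964 bits.

964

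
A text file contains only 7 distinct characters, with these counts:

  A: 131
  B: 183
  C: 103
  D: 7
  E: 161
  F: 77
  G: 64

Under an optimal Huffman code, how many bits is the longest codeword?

Merge the two lowest-weight nodes at each step:
merge D(7) and G(64): 71
merge 71 and F(77): 148
merge C(103) and A(131): 234
merge 148 and E(161): 309
merge B(183) and 234: 417
merge 309 and 417: 726
The rarest symbols sit at the bottom; the longest codeword is 4 bits.

4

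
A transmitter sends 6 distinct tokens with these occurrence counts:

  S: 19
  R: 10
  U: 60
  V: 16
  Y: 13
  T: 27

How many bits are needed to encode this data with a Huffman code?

Build the Huffman tree bottom-up:
R(10) + Y(13) → 23
V(16) + S(19) → 35
23 + T(27) → 50
35 + 50 → 85
U(60) + 85 → 145
The encoded length is the sum of every internal node's weight: 23 + 35 + 50 + 85 + 145 = 338 bits.

338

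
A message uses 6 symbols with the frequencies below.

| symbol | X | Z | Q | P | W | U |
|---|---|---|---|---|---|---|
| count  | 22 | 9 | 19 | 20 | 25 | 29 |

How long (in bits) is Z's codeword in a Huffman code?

Build the tree from the bottom:
Z(9) + Q(19) → 28
P(20) + X(22) → 42
W(25) + 28 → 53
U(29) + 42 → 71
53 + 71 → 124
The subtree containing Z is merged 3 times, so code length = 3.

3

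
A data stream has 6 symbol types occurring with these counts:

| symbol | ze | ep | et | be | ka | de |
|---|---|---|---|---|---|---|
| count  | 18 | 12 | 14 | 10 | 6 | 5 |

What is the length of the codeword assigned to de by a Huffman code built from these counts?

Repeatedly merge the two smallest:
merge de(5) and ka(6): 11
merge be(10) and 11: 21
merge ep(12) and et(14): 26
merge ze(18) and 21: 39
merge 26 and 39: 65
de sits 4 levels below the root, so its codeword is 4 bits.

4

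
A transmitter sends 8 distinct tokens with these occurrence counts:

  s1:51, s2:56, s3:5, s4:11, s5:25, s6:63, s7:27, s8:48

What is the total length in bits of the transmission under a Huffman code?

Greedily combine the two least-frequent nodes:
combine s3(5), s4(11) → 16
combine 16, s5(25) → 41
combine s7(27), 41 → 68
combine s8(48), s1(51) → 99
combine s2(56), s6(63) → 119
combine 68, 99 → 167
combine 119, 167 → 286
Total encoded bits = sum of merged weights = 16 + 41 + 68 + 99 + 119 + 167 + 286 = 796.

796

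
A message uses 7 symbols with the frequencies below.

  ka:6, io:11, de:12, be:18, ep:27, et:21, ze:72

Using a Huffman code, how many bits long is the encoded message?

Merge the two smallest weights repeatedly:
ka(6) + io(11) → 17
de(12) + 17 → 29
be(18) + et(21) → 39
ep(27) + 29 → 56
39 + 56 → 95
ze(72) + 95 → 167
The encoded length is the sum of every internal node's weight: 17 + 29 + 39 + 56 + 95 + 167 = 403 bits.

403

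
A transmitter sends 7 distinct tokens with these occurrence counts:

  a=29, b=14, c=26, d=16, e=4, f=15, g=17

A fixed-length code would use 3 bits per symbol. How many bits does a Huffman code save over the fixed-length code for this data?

Fixed-length: 3 bits × 121 symbols = 363 bits.
Huffman merges:
combine e(4), b(14) → 18
combine f(15), d(16) → 31
combine g(17), 18 → 35
combine c(26), a(29) → 55
combine 31, 35 → 66
combine 55, 66 → 121
Huffman total = 18 + 31 + 35 + 55 + 66 + 121 = 326 bits.
Saving = 363 − 326 = 37 bits.

37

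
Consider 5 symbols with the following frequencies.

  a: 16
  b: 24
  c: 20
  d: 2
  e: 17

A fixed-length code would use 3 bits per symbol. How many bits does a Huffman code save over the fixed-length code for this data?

61

Fixed-length: 3 bits × 79 symbols = 237 bits.
Huffman merges:
d(2) + a(16) → 18
e(17) + 18 → 35
c(20) + b(24) → 44
35 + 44 → 79
Huffman total = 18 + 35 + 44 + 79 = 176 bits.
Saving = 237 − 176 = 61 bits.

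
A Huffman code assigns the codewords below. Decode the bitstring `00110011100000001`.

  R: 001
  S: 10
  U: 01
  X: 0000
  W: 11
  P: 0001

Read left to right; each codeword is recognised as soon as it completes (prefix code):
  001→R | 10→S | 01→U | 11→W | 0000→X | 0001→P
Decoded message: RSUWXP

RSUWXP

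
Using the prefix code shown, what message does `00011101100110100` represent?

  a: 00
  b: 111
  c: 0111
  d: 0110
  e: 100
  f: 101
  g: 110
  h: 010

Read left to right; each codeword is recognised as soon as it completes (prefix code):
  00→a | 0111→c | 0110→d | 0110→d | 100→e
Decoded message: acdde

acdde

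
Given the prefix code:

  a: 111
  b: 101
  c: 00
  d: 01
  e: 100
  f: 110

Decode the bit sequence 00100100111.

Read left to right; each codeword is recognised as soon as it completes (prefix code):
  00→c | 100→e | 100→e | 111→a
Decoded message: ceea

ceea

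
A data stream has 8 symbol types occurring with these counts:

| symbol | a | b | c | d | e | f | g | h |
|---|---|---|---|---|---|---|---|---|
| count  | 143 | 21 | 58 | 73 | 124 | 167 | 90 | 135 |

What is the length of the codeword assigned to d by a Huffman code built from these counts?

3

Repeatedly merge the two smallest:
b(21) + c(58) → 79
d(73) + 79 → 152
g(90) + e(124) → 214
h(135) + a(143) → 278
152 + f(167) → 319
214 + 278 → 492
319 + 492 → 811
The subtree containing d is merged 3 times, so code length = 3.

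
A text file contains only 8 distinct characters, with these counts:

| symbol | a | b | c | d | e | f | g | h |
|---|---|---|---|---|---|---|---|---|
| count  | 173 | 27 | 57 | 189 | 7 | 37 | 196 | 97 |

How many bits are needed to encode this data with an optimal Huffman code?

Merge the two smallest weights repeatedly:
e(7) + b(27) → 34
34 + f(37) → 71
c(57) + 71 → 128
h(97) + 128 → 225
a(173) + d(189) → 362
g(196) + 225 → 421
362 + 421 → 783
Each symbol's bit-cost is frequency × depth; summing gives 2024 bits (equivalently 34 + 71 + 128 + 225 + 362 + 421 + 783).

2024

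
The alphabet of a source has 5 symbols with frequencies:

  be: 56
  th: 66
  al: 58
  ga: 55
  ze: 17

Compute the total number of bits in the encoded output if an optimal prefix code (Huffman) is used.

576

Greedily combine the two least-frequent nodes:
merge ze(17) and ga(55): 72
merge be(56) and al(58): 114
merge th(66) and 72: 138
merge 114 and 138: 252
Total encoded bits = sum of merged weights = 72 + 114 + 138 + 252 = 576.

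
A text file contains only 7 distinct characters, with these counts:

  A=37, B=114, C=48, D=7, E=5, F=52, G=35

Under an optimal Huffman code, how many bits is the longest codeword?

5

Merge the two lowest-weight nodes at each step:
combine E(5), D(7) → 12
combine 12, G(35) → 47
combine A(37), 47 → 84
combine C(48), F(52) → 100
combine 84, 100 → 184
combine B(114), 184 → 298
The rarest symbols sit at the bottom; the longest codeword is 5 bits.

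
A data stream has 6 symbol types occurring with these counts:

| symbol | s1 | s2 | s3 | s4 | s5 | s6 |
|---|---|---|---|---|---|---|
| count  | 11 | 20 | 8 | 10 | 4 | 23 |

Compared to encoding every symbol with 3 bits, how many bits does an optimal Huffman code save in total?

Fixed-length: 3 bits × 76 symbols = 228 bits.
Huffman merges:
merge s5(4) and s3(8): 12
merge s4(10) and s1(11): 21
merge 12 and s2(20): 32
merge 21 and s6(23): 44
merge 32 and 44: 76
Huffman total = 12 + 21 + 32 + 44 + 76 = 185 bits.
Saving = 228 − 185 = 43 bits.

43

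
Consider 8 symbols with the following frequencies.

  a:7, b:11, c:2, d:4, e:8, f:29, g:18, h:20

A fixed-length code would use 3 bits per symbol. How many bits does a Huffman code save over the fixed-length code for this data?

Fixed-length: 3 bits × 99 symbols = 297 bits.
Huffman merges:
c(2) + d(4) → 6
6 + a(7) → 13
e(8) + b(11) → 19
13 + g(18) → 31
19 + h(20) → 39
f(29) + 31 → 60
39 + 60 → 99
Huffman total = 6 + 13 + 19 + 31 + 39 + 60 + 99 = 267 bits.
Saving = 297 − 267 = 30 bits.

30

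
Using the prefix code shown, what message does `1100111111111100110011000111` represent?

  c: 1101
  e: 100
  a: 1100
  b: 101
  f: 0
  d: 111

adddeaafd

Read left to right; each codeword is recognised as soon as it completes (prefix code):
  1100→a | 111→d | 111→d | 111→d | 100→e | 1100→a | 1100→a | 0→f | 111→d
Decoded message: adddeaafd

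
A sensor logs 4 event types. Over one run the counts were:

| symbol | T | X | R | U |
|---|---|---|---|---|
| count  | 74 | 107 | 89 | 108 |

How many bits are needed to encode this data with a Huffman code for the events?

Build the Huffman tree bottom-up:
T(74) + R(89) → 163
X(107) + U(108) → 215
163 + 215 → 378
Total encoded bits = sum of merged weights = 163 + 215 + 378 = 756.

756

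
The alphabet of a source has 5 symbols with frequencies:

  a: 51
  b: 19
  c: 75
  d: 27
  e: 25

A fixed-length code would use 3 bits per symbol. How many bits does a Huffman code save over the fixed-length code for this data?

Fixed-length: 3 bits × 197 symbols = 591 bits.
Huffman merges:
combine b(19), e(25) → 44
combine d(27), 44 → 71
combine a(51), 71 → 122
combine c(75), 122 → 197
Huffman total = 44 + 71 + 122 + 197 = 434 bits.
Saving = 591 − 434 = 157 bits.

157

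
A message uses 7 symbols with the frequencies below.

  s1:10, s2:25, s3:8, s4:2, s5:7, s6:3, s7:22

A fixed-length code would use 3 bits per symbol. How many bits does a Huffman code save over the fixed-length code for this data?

Fixed-length: 3 bits × 77 symbols = 231 bits.
Huffman merges:
s4(2) + s6(3) → 5
5 + s5(7) → 12
s3(8) + s1(10) → 18
12 + 18 → 30
s7(22) + s2(25) → 47
30 + 47 → 77
Huffman total = 5 + 12 + 18 + 30 + 47 + 77 = 189 bits.
Saving = 231 − 189 = 42 bits.

42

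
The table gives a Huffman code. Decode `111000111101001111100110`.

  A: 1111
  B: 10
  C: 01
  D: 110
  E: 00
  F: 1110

FEACEABCB

Read left to right; each codeword is recognised as soon as it completes (prefix code):
  1110→F | 00→E | 1111→A | 01→C | 00→E | 1111→A | 10→B | 01→C | 10→B
Decoded message: FEACEABCB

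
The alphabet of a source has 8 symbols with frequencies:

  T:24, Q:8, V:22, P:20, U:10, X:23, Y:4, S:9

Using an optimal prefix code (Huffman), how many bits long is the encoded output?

Greedily combine the two least-frequent nodes:
combine Y(4), Q(8) → 12
combine S(9), U(10) → 19
combine 12, 19 → 31
combine P(20), V(22) → 42
combine X(23), T(24) → 47
combine 31, 42 → 73
combine 47, 73 → 120
Total encoded bits = sum of merged weights = 12 + 19 + 31 + 42 + 47 + 73 + 120 = 344.

344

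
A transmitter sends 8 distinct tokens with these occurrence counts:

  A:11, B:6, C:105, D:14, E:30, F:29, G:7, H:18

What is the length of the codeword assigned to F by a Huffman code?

3

Huffman merges, smallest pair first:
combine B(6), G(7) → 13
combine A(11), 13 → 24
combine D(14), H(18) → 32
combine 24, F(29) → 53
combine E(30), 32 → 62
combine 53, 62 → 115
combine C(105), 115 → 220
F's leaf is at depth 3, giving a 3-bit codeword.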